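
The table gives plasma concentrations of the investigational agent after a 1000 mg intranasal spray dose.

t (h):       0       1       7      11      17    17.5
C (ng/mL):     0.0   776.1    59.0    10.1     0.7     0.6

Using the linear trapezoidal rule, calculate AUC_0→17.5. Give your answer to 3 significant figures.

Trapezoidal AUC_0→17.5:
  [0→1]: (0.0+776.1)/2 × 1 = 388.05
  [1→7]: (776.1+59.0)/2 × 6 = 2505.3
  [7→11]: (59.0+10.1)/2 × 4 = 138.2
  [11→17]: (10.1+0.7)/2 × 6 = 32.4
  [17→17.5]: (0.7+0.6)/2 × 0.5 = 0.325
  Sum = 3064.275 ng/mL·h

AUC = 3060 ng/mL·h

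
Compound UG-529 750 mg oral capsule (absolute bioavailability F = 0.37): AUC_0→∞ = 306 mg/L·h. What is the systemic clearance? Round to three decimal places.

CL = 0.907 L/h

CL = F × Dose / AUC_0→∞
   = 0.37 × 750 / 306 = 0.906863 L/h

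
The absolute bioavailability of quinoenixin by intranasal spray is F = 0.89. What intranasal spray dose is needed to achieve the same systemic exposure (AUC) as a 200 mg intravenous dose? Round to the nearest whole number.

For equal systemic exposure: F × D_ev = D_iv
D_ev = D_iv / F = 200 / 0.89 = 224.719 mg

D_intranasal = 225 mg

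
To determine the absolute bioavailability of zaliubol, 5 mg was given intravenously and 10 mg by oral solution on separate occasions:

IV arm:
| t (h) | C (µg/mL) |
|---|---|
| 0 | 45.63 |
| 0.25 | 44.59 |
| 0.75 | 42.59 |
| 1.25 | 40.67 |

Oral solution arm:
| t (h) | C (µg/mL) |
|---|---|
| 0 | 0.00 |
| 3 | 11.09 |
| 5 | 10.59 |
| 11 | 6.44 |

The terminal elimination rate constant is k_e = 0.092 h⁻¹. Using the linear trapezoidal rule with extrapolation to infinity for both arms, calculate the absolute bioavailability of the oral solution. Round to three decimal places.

F = 0.161

Trapezoidal AUC_0→1.25 (IV):
  [0→0.25]: (45.63+44.59)/2 × 0.25 = 11.2775
  [0.25→0.75]: (44.59+42.59)/2 × 0.5 = 21.795
  [0.75→1.25]: (42.59+40.67)/2 × 0.5 = 20.815
  Sum = 53.8875 µg/mL·h
IV tail: 40.67/0.092 = 442.065; AUC_iv,0→∞ = 53.8875 + 442.065 = 495.9525 µg/mL·h
Trapezoidal AUC_0→11 (oral solution):
  [0→3]: (0.00+11.09)/2 × 3 = 16.635
  [3→5]: (11.09+10.59)/2 × 2 = 21.68
  [5→11]: (10.59+6.44)/2 × 6 = 51.09
  Sum = 89.405 µg/mL·h
oral solution tail: 6.44/0.092 = 70.000; AUC_ev,0→∞ = 89.405 + 70.000 = 159.405 µg/mL·h
F = (AUC_ev/D_ev)/(AUC_iv/D_iv) = (159.405/10)/(495.9525/5) = 15.9405/99.1905 = 0.1607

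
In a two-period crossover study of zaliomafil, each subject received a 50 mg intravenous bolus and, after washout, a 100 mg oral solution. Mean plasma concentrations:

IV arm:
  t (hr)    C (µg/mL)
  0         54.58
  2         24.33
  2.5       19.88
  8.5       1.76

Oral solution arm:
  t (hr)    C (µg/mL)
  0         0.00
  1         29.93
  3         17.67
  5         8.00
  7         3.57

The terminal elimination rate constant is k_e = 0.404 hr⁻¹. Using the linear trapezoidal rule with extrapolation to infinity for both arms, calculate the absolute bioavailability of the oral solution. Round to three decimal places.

Trapezoidal AUC_0→8.5 (IV):
  [0→2]: (54.58+24.33)/2 × 2 = 78.91
  [2→2.5]: (24.33+19.88)/2 × 0.5 = 11.0525
  [2.5→8.5]: (19.88+1.76)/2 × 6 = 64.92
  Sum = 154.8825 µg/mL·hr
IV tail: 1.76/0.404 = 4.356; AUC_iv,0→∞ = 154.8825 + 4.356 = 159.2385 µg/mL·hr
Trapezoidal AUC_0→7 (oral solution):
  [0→1]: (0.00+29.93)/2 × 1 = 14.965
  [1→3]: (29.93+17.67)/2 × 2 = 47.6
  [3→5]: (17.67+8.00)/2 × 2 = 25.67
  [5→7]: (8.00+3.57)/2 × 2 = 11.57
  Sum = 99.805 µg/mL·hr
oral solution tail: 3.57/0.404 = 8.837; AUC_ev,0→∞ = 99.805 + 8.837 = 108.642 µg/mL·hr
F = (AUC_ev/D_ev)/(AUC_iv/D_iv) = (108.642/100)/(159.2385/50) = 1.08642/3.18477 = 0.3411

F = 0.341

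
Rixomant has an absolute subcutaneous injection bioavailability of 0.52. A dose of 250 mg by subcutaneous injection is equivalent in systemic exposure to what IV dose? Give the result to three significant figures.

Systemic exposure from an extravascular dose = F × D_ev, so the equivalent IV dose is F × D_ev.
D_iv = F × D_ev = 0.52 × 250 = 130 mg

D_iv = 130 mg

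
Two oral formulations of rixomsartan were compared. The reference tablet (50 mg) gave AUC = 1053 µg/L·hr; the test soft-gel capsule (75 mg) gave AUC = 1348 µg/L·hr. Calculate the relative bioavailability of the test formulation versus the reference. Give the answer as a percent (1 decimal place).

F_rel = 85.3%

F_rel = (AUC_test/D_test) / (AUC_ref/D_ref)
      = (1348/75) / (1053/50)
      = 17.9733 / 21.06 = 0.8534 = 85.34%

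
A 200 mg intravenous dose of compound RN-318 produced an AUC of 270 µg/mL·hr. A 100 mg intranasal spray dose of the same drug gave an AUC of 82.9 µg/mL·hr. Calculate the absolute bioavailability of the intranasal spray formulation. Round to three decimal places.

F = 0.614

F = (AUC_ev / D_ev) / (AUC_iv / D_iv)
  = (82.9/100) / (270/200)
  = 0.829 / 1.35 = 0.6141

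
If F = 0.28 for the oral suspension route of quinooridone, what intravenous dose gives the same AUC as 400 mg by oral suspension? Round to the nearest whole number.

D_iv = 112 mg

Systemic exposure from an extravascular dose = F × D_ev, so the equivalent IV dose is F × D_ev.
D_iv = F × D_ev = 0.28 × 400 = 112 mg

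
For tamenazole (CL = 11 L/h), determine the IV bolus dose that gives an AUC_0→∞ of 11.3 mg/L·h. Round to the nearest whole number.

Dose = 124 mg

Dose_iv = CL × AUC_0→∞
     = 11 × 11.3 = 124.3 mg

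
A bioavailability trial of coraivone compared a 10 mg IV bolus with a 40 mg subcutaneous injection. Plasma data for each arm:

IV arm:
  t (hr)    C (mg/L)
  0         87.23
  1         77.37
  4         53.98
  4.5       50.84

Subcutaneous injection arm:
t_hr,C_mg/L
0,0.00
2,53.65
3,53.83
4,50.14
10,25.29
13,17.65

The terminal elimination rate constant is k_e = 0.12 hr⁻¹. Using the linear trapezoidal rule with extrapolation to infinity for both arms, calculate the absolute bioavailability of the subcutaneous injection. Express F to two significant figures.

Trapezoidal AUC_0→4.5 (IV):
  [0→1]: (87.23+77.37)/2 × 1 = 82.3
  [1→4]: (77.37+53.98)/2 × 3 = 197.025
  [4→4.5]: (53.98+50.84)/2 × 0.5 = 26.205
  Sum = 305.53 mg/L·hr
IV tail: 50.84/0.12 = 423.667; AUC_iv,0→∞ = 305.53 + 423.667 = 729.197 mg/L·hr
Trapezoidal AUC_0→13 (subcutaneous injection):
  [0→2]: (0.00+53.65)/2 × 2 = 53.65
  [2→3]: (53.65+53.83)/2 × 1 = 53.74
  [3→4]: (53.83+50.14)/2 × 1 = 51.985
  [4→10]: (50.14+25.29)/2 × 6 = 226.29
  [10→13]: (25.29+17.65)/2 × 3 = 64.41
  Sum = 450.075 mg/L·hr
subcutaneous injection tail: 17.65/0.12 = 147.083; AUC_ev,0→∞ = 450.075 + 147.083 = 597.158 mg/L·hr
F = (AUC_ev/D_ev)/(AUC_iv/D_iv) = (597.158/40)/(729.197/10) = 14.92895/72.9197 = 0.2047

F = 0.20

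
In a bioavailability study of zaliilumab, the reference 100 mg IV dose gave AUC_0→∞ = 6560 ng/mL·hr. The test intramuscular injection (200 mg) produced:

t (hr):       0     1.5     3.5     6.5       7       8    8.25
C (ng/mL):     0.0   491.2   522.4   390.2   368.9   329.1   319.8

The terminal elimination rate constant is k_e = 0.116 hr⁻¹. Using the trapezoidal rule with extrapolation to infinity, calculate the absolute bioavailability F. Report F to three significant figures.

Trapezoidal AUC_0→8.25 (intramuscular injection):
  [0→1.5]: (0.0+491.2)/2 × 1.5 = 368.4
  [1.5→3.5]: (491.2+522.4)/2 × 2 = 1013.6
  [3.5→6.5]: (522.4+390.2)/2 × 3 = 1368.9
  [6.5→7]: (390.2+368.9)/2 × 0.5 = 189.775
  [7→8]: (368.9+329.1)/2 × 1 = 349.0
  [8→8.25]: (329.1+319.8)/2 × 0.25 = 81.1125
  Sum = 3370.7875 ng/mL·hr
Tail: C_last/k_e = 319.8/0.116 = 2756.897
AUC_0→∞ (intramuscular injection) = 3370.7875 + 2756.897 = 6127.6845 ng/mL·hr
F = (AUC_ev/D_ev)/(AUC_iv/D_iv) = (6127.6845/200)/(6560/100) = 30.6384/65.6 = 0.4670

F = 0.467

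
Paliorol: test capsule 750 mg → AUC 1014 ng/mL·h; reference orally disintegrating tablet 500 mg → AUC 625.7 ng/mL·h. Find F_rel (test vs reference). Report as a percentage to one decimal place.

F_rel = (AUC_test/D_test) / (AUC_ref/D_ref)
      = (1014/750) / (625.7/500)
      = 1.352 / 1.2514 = 1.0804 = 108.04%

F_rel = 108.0%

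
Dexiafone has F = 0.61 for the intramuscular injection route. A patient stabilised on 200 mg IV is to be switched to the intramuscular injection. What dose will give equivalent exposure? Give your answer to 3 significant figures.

D_intramuscular = 328 mg

For equal systemic exposure: F × D_ev = D_iv
D_ev = D_iv / F = 200 / 0.61 = 327.869 mg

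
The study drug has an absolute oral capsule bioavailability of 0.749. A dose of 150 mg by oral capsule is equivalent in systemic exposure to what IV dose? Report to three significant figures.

Systemic exposure from an extravascular dose = F × D_ev, so the equivalent IV dose is F × D_ev.
D_iv = F × D_ev = 0.749 × 150 = 112.35 mg

D_iv = 112 mg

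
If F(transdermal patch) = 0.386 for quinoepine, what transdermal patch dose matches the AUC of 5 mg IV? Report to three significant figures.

For equal systemic exposure: F × D_ev = D_iv
D_ev = D_iv / F = 5 / 0.386 = 12.9534 mg

D_transdermal = 13.0 mg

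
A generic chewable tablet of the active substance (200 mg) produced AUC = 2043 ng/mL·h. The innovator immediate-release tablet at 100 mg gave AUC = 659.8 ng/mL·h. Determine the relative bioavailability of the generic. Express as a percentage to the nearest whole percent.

F_rel = (AUC_test/D_test) / (AUC_ref/D_ref)
      = (2043/200) / (659.8/100)
      = 10.215 / 6.598 = 1.5482 = 154.82%

F_rel = 155%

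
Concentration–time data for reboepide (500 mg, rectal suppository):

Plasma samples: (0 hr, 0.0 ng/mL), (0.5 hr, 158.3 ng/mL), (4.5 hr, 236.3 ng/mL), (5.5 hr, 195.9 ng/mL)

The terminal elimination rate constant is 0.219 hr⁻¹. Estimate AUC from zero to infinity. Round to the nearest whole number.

AUC = 1939 ng/mL·hr

Trapezoidal AUC_0→5.5:
  [0→0.5]: (0.0+158.3)/2 × 0.5 = 39.575
  [0.5→4.5]: (158.3+236.3)/2 × 4 = 789.2
  [4.5→5.5]: (236.3+195.9)/2 × 1 = 216.1
  Sum = 1044.875 ng/mL·hr
Extrapolated tail: C_last / k_e = 195.9 / 0.219 = 894.521
AUC_0→∞ = 1044.875 + 894.521 = 1939.396 ng/mL·hr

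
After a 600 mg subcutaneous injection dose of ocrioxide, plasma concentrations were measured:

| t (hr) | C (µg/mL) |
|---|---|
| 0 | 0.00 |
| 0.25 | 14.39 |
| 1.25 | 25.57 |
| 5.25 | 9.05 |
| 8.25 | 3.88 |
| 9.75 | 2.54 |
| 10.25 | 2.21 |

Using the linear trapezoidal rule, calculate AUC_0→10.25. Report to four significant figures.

AUC = 116.4 µg/mL·hr

Trapezoidal AUC_0→10.25:
  [0→0.25]: (0.00+14.39)/2 × 0.25 = 1.79875
  [0.25→1.25]: (14.39+25.57)/2 × 1 = 19.98
  [1.25→5.25]: (25.57+9.05)/2 × 4 = 69.24
  [5.25→8.25]: (9.05+3.88)/2 × 3 = 19.395
  [8.25→9.75]: (3.88+2.54)/2 × 1.5 = 4.815
  [9.75→10.25]: (2.54+2.21)/2 × 0.5 = 1.1875
  Sum = 116.41625 µg/mL·hr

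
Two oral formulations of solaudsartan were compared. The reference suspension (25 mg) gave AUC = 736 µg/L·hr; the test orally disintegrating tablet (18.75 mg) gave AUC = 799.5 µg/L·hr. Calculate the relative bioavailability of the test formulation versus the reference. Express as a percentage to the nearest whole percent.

F_rel = (AUC_test/D_test) / (AUC_ref/D_ref)
      = (799.5/18.75) / (736/25)
      = 42.64 / 29.44 = 1.4484 = 144.84%

F_rel = 145%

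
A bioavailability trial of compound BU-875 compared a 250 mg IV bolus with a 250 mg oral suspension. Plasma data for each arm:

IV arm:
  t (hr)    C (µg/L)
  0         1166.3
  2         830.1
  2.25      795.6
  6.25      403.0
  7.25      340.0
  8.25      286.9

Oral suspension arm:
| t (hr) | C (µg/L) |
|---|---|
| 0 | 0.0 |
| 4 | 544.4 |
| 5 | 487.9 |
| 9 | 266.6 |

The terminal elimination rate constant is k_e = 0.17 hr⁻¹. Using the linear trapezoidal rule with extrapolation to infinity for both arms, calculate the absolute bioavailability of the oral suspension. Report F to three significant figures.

F = 0.672

Trapezoidal AUC_0→8.25 (IV):
  [0→2]: (1166.3+830.1)/2 × 2 = 1996.4
  [2→2.25]: (830.1+795.6)/2 × 0.25 = 203.2125
  [2.25→6.25]: (795.6+403.0)/2 × 4 = 2397.2
  [6.25→7.25]: (403.0+340.0)/2 × 1 = 371.5
  [7.25→8.25]: (340.0+286.9)/2 × 1 = 313.45
  Sum = 5281.7625 µg/L·hr
IV tail: 286.9/0.17 = 1687.647; AUC_iv,0→∞ = 5281.7625 + 1687.647 = 6969.4095 µg/L·hr
Trapezoidal AUC_0→9 (oral suspension):
  [0→4]: (0.0+544.4)/2 × 4 = 1088.8
  [4→5]: (544.4+487.9)/2 × 1 = 516.15
  [5→9]: (487.9+266.6)/2 × 4 = 1509.0
  Sum = 3113.95 µg/L·hr
oral suspension tail: 266.6/0.17 = 1568.235; AUC_ev,0→∞ = 3113.95 + 1568.235 = 4682.185 µg/L·hr
F = (AUC_ev/D_ev)/(AUC_iv/D_iv) = (4682.185/250)/(6969.4095/250) = 18.72874/27.877638 = 0.6718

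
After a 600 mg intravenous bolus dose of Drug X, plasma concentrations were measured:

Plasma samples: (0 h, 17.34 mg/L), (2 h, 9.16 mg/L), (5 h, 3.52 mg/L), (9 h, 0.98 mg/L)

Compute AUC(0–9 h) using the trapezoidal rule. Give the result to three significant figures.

Trapezoidal AUC_0→9:
  [0→2]: (17.34+9.16)/2 × 2 = 26.5
  [2→5]: (9.16+3.52)/2 × 3 = 19.02
  [5→9]: (3.52+0.98)/2 × 4 = 9.0
  Sum = 54.52 mg/L·h

AUC = 54.5 mg/L·h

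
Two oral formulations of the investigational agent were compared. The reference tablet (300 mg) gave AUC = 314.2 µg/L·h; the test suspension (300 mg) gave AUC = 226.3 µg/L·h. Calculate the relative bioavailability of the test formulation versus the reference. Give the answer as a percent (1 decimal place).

F_rel = 72.0%

F_rel = (AUC_test/D_test) / (AUC_ref/D_ref)
      = (226.3/300) / (314.2/300)
      = 0.754333 / 1.04733 = 0.7202 = 72.02%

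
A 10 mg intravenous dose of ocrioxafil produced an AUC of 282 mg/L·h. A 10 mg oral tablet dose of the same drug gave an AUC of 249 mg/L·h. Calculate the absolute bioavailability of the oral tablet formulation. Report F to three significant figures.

F = (AUC_ev / D_ev) / (AUC_iv / D_iv)
  = (249/10) / (282/10)
  = 24.9 / 28.2 = 0.8830

F = 0.883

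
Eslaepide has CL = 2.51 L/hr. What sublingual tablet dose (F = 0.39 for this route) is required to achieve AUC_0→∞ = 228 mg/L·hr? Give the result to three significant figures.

Dose = CL × AUC_0→∞ / F
     = 2.51 × 228 / 0.39 = 1467.38 mg

Dose = 1470 mg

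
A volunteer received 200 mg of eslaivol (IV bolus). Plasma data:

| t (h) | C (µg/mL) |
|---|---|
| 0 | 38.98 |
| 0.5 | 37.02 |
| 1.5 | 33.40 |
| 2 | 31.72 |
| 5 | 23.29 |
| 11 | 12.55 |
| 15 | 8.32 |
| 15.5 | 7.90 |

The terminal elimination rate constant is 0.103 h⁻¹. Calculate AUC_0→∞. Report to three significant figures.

AUC = 383 µg/mL·h

Trapezoidal AUC_0→15.5:
  [0→0.5]: (38.98+37.02)/2 × 0.5 = 19.0
  [0.5→1.5]: (37.02+33.40)/2 × 1 = 35.21
  [1.5→2]: (33.40+31.72)/2 × 0.5 = 16.28
  [2→5]: (31.72+23.29)/2 × 3 = 82.515
  [5→11]: (23.29+12.55)/2 × 6 = 107.52
  [11→15]: (12.55+8.32)/2 × 4 = 41.74
  [15→15.5]: (8.32+7.90)/2 × 0.5 = 4.055
  Sum = 306.32 µg/mL·h
Extrapolated tail: C_last / k_e = 7.90 / 0.103 = 76.699
AUC_0→∞ = 306.32 + 76.699 = 383.019 µg/mL·h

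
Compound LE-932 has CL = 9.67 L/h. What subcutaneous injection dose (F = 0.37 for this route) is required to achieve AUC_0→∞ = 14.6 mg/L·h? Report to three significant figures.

Dose = CL × AUC_0→∞ / F
     = 9.67 × 14.6 / 0.37 = 381.573 mg

Dose = 382 mg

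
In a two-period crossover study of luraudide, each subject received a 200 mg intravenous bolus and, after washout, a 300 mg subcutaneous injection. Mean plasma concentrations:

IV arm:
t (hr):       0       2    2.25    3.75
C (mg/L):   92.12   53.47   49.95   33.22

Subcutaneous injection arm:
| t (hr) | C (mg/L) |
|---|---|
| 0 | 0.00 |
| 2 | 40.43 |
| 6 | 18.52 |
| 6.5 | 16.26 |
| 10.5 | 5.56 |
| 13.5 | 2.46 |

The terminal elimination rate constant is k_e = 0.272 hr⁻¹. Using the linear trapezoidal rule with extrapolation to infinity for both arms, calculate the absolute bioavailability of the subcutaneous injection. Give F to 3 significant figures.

F = 0.450

Trapezoidal AUC_0→3.75 (IV):
  [0→2]: (92.12+53.47)/2 × 2 = 145.59
  [2→2.25]: (53.47+49.95)/2 × 0.25 = 12.9275
  [2.25→3.75]: (49.95+33.22)/2 × 1.5 = 62.3775
  Sum = 220.895 mg/L·hr
IV tail: 33.22/0.272 = 122.132; AUC_iv,0→∞ = 220.895 + 122.132 = 343.027 mg/L·hr
Trapezoidal AUC_0→13.5 (subcutaneous injection):
  [0→2]: (0.00+40.43)/2 × 2 = 40.43
  [2→6]: (40.43+18.52)/2 × 4 = 117.9
  [6→6.5]: (18.52+16.26)/2 × 0.5 = 8.695
  [6.5→10.5]: (16.26+5.56)/2 × 4 = 43.64
  [10.5→13.5]: (5.56+2.46)/2 × 3 = 12.03
  Sum = 222.695 mg/L·hr
subcutaneous injection tail: 2.46/0.272 = 9.044; AUC_ev,0→∞ = 222.695 + 9.044 = 231.739 mg/L·hr
F = (AUC_ev/D_ev)/(AUC_iv/D_iv) = (231.739/300)/(343.027/200) = 0.772463/1.715135 = 0.4504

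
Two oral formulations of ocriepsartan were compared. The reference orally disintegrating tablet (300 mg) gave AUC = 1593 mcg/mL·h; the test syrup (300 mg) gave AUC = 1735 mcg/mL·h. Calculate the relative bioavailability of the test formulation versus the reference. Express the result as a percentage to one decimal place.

F_rel = (AUC_test/D_test) / (AUC_ref/D_ref)
      = (1735/300) / (1593/300)
      = 5.78333 / 5.31 = 1.0891 = 108.91%

F_rel = 108.9%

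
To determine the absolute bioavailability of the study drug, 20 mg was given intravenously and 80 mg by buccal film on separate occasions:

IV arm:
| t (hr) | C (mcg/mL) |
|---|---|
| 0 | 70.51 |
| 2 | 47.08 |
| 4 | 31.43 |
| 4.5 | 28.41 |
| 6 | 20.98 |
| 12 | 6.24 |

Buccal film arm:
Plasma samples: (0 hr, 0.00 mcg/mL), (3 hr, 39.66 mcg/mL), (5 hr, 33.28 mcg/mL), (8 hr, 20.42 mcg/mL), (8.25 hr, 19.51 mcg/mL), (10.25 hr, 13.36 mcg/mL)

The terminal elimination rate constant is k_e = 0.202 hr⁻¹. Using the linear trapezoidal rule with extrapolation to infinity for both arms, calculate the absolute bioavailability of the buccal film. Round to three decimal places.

F = 0.220

Trapezoidal AUC_0→12 (IV):
  [0→2]: (70.51+47.08)/2 × 2 = 117.59
  [2→4]: (47.08+31.43)/2 × 2 = 78.51
  [4→4.5]: (31.43+28.41)/2 × 0.5 = 14.96
  [4.5→6]: (28.41+20.98)/2 × 1.5 = 37.0425
  [6→12]: (20.98+6.24)/2 × 6 = 81.66
  Sum = 329.7625 mcg/mL·hr
IV tail: 6.24/0.202 = 30.891; AUC_iv,0→∞ = 329.7625 + 30.891 = 360.6535 mcg/mL·hr
Trapezoidal AUC_0→10.25 (buccal film):
  [0→3]: (0.00+39.66)/2 × 3 = 59.49
  [3→5]: (39.66+33.28)/2 × 2 = 72.94
  [5→8]: (33.28+20.42)/2 × 3 = 80.55
  [8→8.25]: (20.42+19.51)/2 × 0.25 = 4.99125
  [8.25→10.25]: (19.51+13.36)/2 × 2 = 32.87
  Sum = 250.84125 mcg/mL·hr
buccal film tail: 13.36/0.202 = 66.139; AUC_ev,0→∞ = 250.84125 + 66.139 = 316.98025 mcg/mL·hr
F = (AUC_ev/D_ev)/(AUC_iv/D_iv) = (316.98025/80)/(360.6535/20) = 3.96225/18.032675 = 0.2197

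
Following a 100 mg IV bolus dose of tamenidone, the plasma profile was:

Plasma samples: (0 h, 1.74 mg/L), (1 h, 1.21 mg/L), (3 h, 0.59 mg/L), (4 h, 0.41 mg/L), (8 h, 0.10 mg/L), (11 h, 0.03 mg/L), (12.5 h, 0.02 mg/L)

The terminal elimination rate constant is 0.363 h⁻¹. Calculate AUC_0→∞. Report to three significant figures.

AUC = 5.08 mg/L·h

Trapezoidal AUC_0→12.5:
  [0→1]: (1.74+1.21)/2 × 1 = 1.475
  [1→3]: (1.21+0.59)/2 × 2 = 1.8
  [3→4]: (0.59+0.41)/2 × 1 = 0.5
  [4→8]: (0.41+0.10)/2 × 4 = 1.02
  [8→11]: (0.10+0.03)/2 × 3 = 0.195
  [11→12.5]: (0.03+0.02)/2 × 1.5 = 0.0375
  Sum = 5.0275 mg/L·h
Extrapolated tail: C_last / k_e = 0.02 / 0.363 = 0.055
AUC_0→∞ = 5.0275 + 0.055 = 5.0825 mg/L·h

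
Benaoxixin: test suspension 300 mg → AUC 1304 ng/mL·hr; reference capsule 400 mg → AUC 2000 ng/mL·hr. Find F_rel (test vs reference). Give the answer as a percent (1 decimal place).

F_rel = (AUC_test/D_test) / (AUC_ref/D_ref)
      = (1304/300) / (2000/400)
      = 4.34667 / 5 = 0.8693 = 86.93%

F_rel = 86.9%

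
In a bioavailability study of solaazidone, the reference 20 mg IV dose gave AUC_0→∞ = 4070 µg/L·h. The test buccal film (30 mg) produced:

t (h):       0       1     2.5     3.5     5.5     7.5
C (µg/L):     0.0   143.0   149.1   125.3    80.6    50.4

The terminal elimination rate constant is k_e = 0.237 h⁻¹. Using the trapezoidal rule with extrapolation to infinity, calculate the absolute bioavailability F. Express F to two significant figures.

F = 0.16

Trapezoidal AUC_0→7.5 (buccal film):
  [0→1]: (0.0+143.0)/2 × 1 = 71.5
  [1→2.5]: (143.0+149.1)/2 × 1.5 = 219.075
  [2.5→3.5]: (149.1+125.3)/2 × 1 = 137.2
  [3.5→5.5]: (125.3+80.6)/2 × 2 = 205.9
  [5.5→7.5]: (80.6+50.4)/2 × 2 = 131.0
  Sum = 764.675 µg/L·h
Tail: C_last/k_e = 50.4/0.237 = 212.658
AUC_0→∞ (buccal film) = 764.675 + 212.658 = 977.333 µg/L·h
F = (AUC_ev/D_ev)/(AUC_iv/D_iv) = (977.333/30)/(4070/20) = 32.5778/203.5 = 0.1601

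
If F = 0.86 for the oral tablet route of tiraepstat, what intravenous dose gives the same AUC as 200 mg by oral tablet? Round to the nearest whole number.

Systemic exposure from an extravascular dose = F × D_ev, so the equivalent IV dose is F × D_ev.
D_iv = F × D_ev = 0.86 × 200 = 172 mg

D_iv = 172 mg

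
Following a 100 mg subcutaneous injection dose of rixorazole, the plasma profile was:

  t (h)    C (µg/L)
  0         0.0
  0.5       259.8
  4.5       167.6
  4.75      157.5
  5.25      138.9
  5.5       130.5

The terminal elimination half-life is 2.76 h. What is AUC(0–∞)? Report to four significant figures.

AUC = 1588 µg/L·h

Trapezoidal AUC_0→5.5:
  [0→0.5]: (0.0+259.8)/2 × 0.5 = 64.95
  [0.5→4.5]: (259.8+167.6)/2 × 4 = 854.8
  [4.5→4.75]: (167.6+157.5)/2 × 0.25 = 40.6375
  [4.75→5.25]: (157.5+138.9)/2 × 0.5 = 74.1
  [5.25→5.5]: (138.9+130.5)/2 × 0.25 = 33.675
  Sum = 1068.1625 µg/L·h
k_e = ln2 / t½ = 0.693147 / 2.76 = 0.2511 h^-1
Extrapolated tail: C_last / k_e = 130.5 / 0.2511 = 519.713
AUC_0→∞ = 1068.1625 + 519.713 = 1587.8755 µg/L·h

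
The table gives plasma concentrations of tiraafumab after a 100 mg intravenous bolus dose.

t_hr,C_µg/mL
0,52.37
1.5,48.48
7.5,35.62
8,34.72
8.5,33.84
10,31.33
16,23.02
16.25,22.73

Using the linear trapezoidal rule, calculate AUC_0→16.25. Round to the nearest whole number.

AUC = 580 µg/mL·hr

Trapezoidal AUC_0→16.25:
  [0→1.5]: (52.37+48.48)/2 × 1.5 = 75.6375
  [1.5→7.5]: (48.48+35.62)/2 × 6 = 252.3
  [7.5→8]: (35.62+34.72)/2 × 0.5 = 17.585
  [8→8.5]: (34.72+33.84)/2 × 0.5 = 17.14
  [8.5→10]: (33.84+31.33)/2 × 1.5 = 48.8775
  [10→16]: (31.33+23.02)/2 × 6 = 163.05
  [16→16.25]: (23.02+22.73)/2 × 0.25 = 5.71875
  Sum = 580.30875 µg/mL·hr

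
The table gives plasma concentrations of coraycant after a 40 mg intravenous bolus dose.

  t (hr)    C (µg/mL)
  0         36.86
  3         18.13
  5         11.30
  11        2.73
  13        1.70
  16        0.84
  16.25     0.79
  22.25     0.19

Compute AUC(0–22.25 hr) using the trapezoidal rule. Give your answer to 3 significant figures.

Trapezoidal AUC_0→22.25:
  [0→3]: (36.86+18.13)/2 × 3 = 82.485
  [3→5]: (18.13+11.30)/2 × 2 = 29.43
  [5→11]: (11.30+2.73)/2 × 6 = 42.09
  [11→13]: (2.73+1.70)/2 × 2 = 4.43
  [13→16]: (1.70+0.84)/2 × 3 = 3.81
  [16→16.25]: (0.84+0.79)/2 × 0.25 = 0.20375
  [16.25→22.25]: (0.79+0.19)/2 × 6 = 2.94
  Sum = 165.38875 µg/mL·hr

AUC = 165 µg/mL·hr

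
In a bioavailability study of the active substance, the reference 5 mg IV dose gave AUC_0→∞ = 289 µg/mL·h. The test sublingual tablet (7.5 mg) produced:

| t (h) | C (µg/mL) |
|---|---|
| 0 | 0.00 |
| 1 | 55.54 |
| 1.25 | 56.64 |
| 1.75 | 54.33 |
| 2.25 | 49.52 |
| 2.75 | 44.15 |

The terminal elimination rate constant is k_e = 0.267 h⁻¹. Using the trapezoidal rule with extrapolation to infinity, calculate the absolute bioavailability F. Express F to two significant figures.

Trapezoidal AUC_0→2.75 (sublingual tablet):
  [0→1]: (0.00+55.54)/2 × 1 = 27.77
  [1→1.25]: (55.54+56.64)/2 × 0.25 = 14.0225
  [1.25→1.75]: (56.64+54.33)/2 × 0.5 = 27.7425
  [1.75→2.25]: (54.33+49.52)/2 × 0.5 = 25.9625
  [2.25→2.75]: (49.52+44.15)/2 × 0.5 = 23.4175
  Sum = 118.915 µg/mL·h
Tail: C_last/k_e = 44.15/0.267 = 165.356
AUC_0→∞ (sublingual tablet) = 118.915 + 165.356 = 284.271 µg/mL·h
F = (AUC_ev/D_ev)/(AUC_iv/D_iv) = (284.271/7.5)/(289/5) = 37.9028/57.8 = 0.6558

F = 0.66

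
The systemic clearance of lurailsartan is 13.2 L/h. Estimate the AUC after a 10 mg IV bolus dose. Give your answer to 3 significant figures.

AUC_0→∞ = Dose_iv / CL
        = 10 / 13.2 = 0.757576 mg/L·h

AUC = 0.758 mg/L·h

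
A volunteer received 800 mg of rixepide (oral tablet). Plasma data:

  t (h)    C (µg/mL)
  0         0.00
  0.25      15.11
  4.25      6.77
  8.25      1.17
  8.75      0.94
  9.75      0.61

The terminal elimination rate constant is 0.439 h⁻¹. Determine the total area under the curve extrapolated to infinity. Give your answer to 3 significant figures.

AUC = 64.2 µg/mL·h

Trapezoidal AUC_0→9.75:
  [0→0.25]: (0.00+15.11)/2 × 0.25 = 1.88875
  [0.25→4.25]: (15.11+6.77)/2 × 4 = 43.76
  [4.25→8.25]: (6.77+1.17)/2 × 4 = 15.88
  [8.25→8.75]: (1.17+0.94)/2 × 0.5 = 0.5275
  [8.75→9.75]: (0.94+0.61)/2 × 1 = 0.775
  Sum = 62.83125 µg/mL·h
Extrapolated tail: C_last / k_e = 0.61 / 0.439 = 1.390
AUC_0→∞ = 62.83125 + 1.390 = 64.22125 µg/mL·h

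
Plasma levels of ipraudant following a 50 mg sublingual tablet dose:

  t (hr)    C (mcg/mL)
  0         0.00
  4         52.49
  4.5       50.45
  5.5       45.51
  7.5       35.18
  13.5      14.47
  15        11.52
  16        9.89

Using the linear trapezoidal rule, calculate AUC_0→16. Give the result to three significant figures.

AUC = 439 mcg/mL·hr

Trapezoidal AUC_0→16:
  [0→4]: (0.00+52.49)/2 × 4 = 104.98
  [4→4.5]: (52.49+50.45)/2 × 0.5 = 25.735
  [4.5→5.5]: (50.45+45.51)/2 × 1 = 47.98
  [5.5→7.5]: (45.51+35.18)/2 × 2 = 80.69
  [7.5→13.5]: (35.18+14.47)/2 × 6 = 148.95
  [13.5→15]: (14.47+11.52)/2 × 1.5 = 19.4925
  [15→16]: (11.52+9.89)/2 × 1 = 10.705
  Sum = 438.5325 mcg/mL·hr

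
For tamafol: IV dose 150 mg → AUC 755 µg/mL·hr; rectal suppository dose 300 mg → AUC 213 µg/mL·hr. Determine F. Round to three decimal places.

F = 0.141

F = (AUC_ev / D_ev) / (AUC_iv / D_iv)
  = (213/300) / (755/150)
  = 0.71 / 5.03333 = 0.1411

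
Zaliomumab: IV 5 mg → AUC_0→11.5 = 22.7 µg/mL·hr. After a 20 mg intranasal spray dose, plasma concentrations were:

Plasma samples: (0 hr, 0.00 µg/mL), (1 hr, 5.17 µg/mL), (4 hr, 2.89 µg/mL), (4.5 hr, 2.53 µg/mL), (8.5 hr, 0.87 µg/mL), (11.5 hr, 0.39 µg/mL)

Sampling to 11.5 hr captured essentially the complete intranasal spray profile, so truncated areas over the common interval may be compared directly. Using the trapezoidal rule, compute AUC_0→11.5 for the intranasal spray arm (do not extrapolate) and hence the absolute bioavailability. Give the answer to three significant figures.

Trapezoidal AUC_0→11.5 (intranasal spray):
  [0→1]: (0.00+5.17)/2 × 1 = 2.585
  [1→4]: (5.17+2.89)/2 × 3 = 12.09
  [4→4.5]: (2.89+2.53)/2 × 0.5 = 1.355
  [4.5→8.5]: (2.53+0.87)/2 × 4 = 6.8
  [8.5→11.5]: (0.87+0.39)/2 × 3 = 1.89
  Sum = 24.72 µg/mL·hr
F = (AUC_ev/D_ev)/(AUC_iv/D_iv) = (24.72/20)/(22.7/5) = 1.236/4.54 = 0.2722

F = 0.272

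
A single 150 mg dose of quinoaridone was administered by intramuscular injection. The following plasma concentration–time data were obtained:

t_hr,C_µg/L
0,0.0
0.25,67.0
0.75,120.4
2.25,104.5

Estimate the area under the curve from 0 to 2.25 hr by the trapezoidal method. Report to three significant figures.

AUC = 224 µg/L·hr

Trapezoidal AUC_0→2.25:
  [0→0.25]: (0.0+67.0)/2 × 0.25 = 8.375
  [0.25→0.75]: (67.0+120.4)/2 × 0.5 = 46.85
  [0.75→2.25]: (120.4+104.5)/2 × 1.5 = 168.675
  Sum = 223.9 µg/L·hr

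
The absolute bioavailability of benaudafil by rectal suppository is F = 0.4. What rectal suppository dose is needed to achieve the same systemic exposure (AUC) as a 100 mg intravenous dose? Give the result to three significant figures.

For equal systemic exposure: F × D_ev = D_iv
D_ev = D_iv / F = 100 / 0.4 = 250 mg

D_rectal = 250 mg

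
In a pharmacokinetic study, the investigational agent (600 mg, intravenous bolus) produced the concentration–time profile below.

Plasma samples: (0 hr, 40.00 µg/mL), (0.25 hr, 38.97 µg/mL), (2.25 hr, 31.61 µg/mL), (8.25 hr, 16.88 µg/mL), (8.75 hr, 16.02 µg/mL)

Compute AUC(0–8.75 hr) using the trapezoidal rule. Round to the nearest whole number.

Trapezoidal AUC_0→8.75:
  [0→0.25]: (40.00+38.97)/2 × 0.25 = 9.87125
  [0.25→2.25]: (38.97+31.61)/2 × 2 = 70.58
  [2.25→8.25]: (31.61+16.88)/2 × 6 = 145.47
  [8.25→8.75]: (16.88+16.02)/2 × 0.5 = 8.225
  Sum = 234.14625 µg/mL·hr

AUC = 234 µg/mL·hr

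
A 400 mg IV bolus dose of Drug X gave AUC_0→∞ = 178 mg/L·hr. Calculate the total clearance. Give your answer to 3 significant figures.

CL = Dose_iv / AUC_0→∞
   = 400 / 178 = 2.24719 L/hr

CL = 2.25 L/hr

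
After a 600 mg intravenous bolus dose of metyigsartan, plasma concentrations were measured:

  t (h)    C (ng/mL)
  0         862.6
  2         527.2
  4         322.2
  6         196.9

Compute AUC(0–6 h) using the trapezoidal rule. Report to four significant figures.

Trapezoidal AUC_0→6:
  [0→2]: (862.6+527.2)/2 × 2 = 1389.8
  [2→4]: (527.2+322.2)/2 × 2 = 849.4
  [4→6]: (322.2+196.9)/2 × 2 = 519.1
  Sum = 2758.3 ng/mL·h

AUC = 2758 ng/mL·h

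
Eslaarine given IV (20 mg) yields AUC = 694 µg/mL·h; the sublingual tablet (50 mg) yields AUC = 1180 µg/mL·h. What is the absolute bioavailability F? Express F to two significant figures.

F = (AUC_ev / D_ev) / (AUC_iv / D_iv)
  = (1180/50) / (694/20)
  = 23.6 / 34.7 = 0.6801

F = 0.68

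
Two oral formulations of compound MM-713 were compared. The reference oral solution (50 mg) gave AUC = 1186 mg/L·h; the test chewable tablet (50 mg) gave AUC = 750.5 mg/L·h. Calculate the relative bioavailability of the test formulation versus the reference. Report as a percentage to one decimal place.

F_rel = (AUC_test/D_test) / (AUC_ref/D_ref)
      = (750.5/50) / (1186/50)
      = 15.01 / 23.72 = 0.6328 = 63.28%

F_rel = 63.3%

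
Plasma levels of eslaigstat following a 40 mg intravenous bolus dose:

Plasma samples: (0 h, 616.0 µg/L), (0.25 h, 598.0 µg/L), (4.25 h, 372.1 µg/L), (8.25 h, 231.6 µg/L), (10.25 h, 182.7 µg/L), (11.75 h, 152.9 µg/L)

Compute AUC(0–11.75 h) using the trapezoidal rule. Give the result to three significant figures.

Trapezoidal AUC_0→11.75:
  [0→0.25]: (616.0+598.0)/2 × 0.25 = 151.75
  [0.25→4.25]: (598.0+372.1)/2 × 4 = 1940.2
  [4.25→8.25]: (372.1+231.6)/2 × 4 = 1207.4
  [8.25→10.25]: (231.6+182.7)/2 × 2 = 414.3
  [10.25→11.75]: (182.7+152.9)/2 × 1.5 = 251.7
  Sum = 3965.35 µg/L·h

AUC = 3970 µg/L·h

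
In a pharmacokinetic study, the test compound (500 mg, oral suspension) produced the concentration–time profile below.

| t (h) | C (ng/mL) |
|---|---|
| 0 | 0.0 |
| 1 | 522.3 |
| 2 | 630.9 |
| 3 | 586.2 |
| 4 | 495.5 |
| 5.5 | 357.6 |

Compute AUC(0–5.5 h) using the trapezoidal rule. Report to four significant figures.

AUC = 2627 ng/mL·h

Trapezoidal AUC_0→5.5:
  [0→1]: (0.0+522.3)/2 × 1 = 261.15
  [1→2]: (522.3+630.9)/2 × 1 = 576.6
  [2→3]: (630.9+586.2)/2 × 1 = 608.55
  [3→4]: (586.2+495.5)/2 × 1 = 540.85
  [4→5.5]: (495.5+357.6)/2 × 1.5 = 639.825
  Sum = 2626.975 ng/mL·h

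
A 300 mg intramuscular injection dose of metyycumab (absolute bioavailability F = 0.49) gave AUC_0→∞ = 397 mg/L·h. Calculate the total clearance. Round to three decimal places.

CL = 0.370 L/h

CL = F × Dose / AUC_0→∞
   = 0.49 × 300 / 397 = 0.370277 L/h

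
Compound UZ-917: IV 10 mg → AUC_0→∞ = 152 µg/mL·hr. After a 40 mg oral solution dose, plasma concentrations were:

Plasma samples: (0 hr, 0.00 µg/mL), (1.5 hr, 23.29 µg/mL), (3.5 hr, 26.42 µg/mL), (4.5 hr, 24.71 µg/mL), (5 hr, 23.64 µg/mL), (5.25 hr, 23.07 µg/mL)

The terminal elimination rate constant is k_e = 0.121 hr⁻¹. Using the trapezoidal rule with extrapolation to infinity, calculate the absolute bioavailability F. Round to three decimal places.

Trapezoidal AUC_0→5.25 (oral solution):
  [0→1.5]: (0.00+23.29)/2 × 1.5 = 17.4675
  [1.5→3.5]: (23.29+26.42)/2 × 2 = 49.71
  [3.5→4.5]: (26.42+24.71)/2 × 1 = 25.565
  [4.5→5]: (24.71+23.64)/2 × 0.5 = 12.0875
  [5→5.25]: (23.64+23.07)/2 × 0.25 = 5.83875
  Sum = 110.66875 µg/mL·hr
Tail: C_last/k_e = 23.07/0.121 = 190.661
AUC_0→∞ (oral solution) = 110.66875 + 190.661 = 301.32975 µg/mL·hr
F = (AUC_ev/D_ev)/(AUC_iv/D_iv) = (301.32975/40)/(152/10) = 7.53324/15.2 = 0.4956

F = 0.496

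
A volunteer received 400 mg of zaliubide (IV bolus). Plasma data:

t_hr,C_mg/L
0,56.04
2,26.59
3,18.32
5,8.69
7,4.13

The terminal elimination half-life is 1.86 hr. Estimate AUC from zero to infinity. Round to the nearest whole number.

AUC = 156 mg/L·hr

Trapezoidal AUC_0→7:
  [0→2]: (56.04+26.59)/2 × 2 = 82.63
  [2→3]: (26.59+18.32)/2 × 1 = 22.455
  [3→5]: (18.32+8.69)/2 × 2 = 27.01
  [5→7]: (8.69+4.13)/2 × 2 = 12.82
  Sum = 144.915 mg/L·hr
k_e = ln2 / t½ = 0.693147 / 1.86 = 0.3727 hr^-1
Extrapolated tail: C_last / k_e = 4.13 / 0.3727 = 11.081
AUC_0→∞ = 144.915 + 11.081 = 155.996 mg/L·hr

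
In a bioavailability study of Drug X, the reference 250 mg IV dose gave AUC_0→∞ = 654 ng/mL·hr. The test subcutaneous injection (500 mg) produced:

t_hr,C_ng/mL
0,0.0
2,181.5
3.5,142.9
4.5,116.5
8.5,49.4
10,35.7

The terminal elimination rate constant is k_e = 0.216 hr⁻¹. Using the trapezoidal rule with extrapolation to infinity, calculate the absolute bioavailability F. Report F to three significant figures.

F = 0.853

Trapezoidal AUC_0→10 (subcutaneous injection):
  [0→2]: (0.0+181.5)/2 × 2 = 181.5
  [2→3.5]: (181.5+142.9)/2 × 1.5 = 243.3
  [3.5→4.5]: (142.9+116.5)/2 × 1 = 129.7
  [4.5→8.5]: (116.5+49.4)/2 × 4 = 331.8
  [8.5→10]: (49.4+35.7)/2 × 1.5 = 63.825
  Sum = 950.125 ng/mL·hr
Tail: C_last/k_e = 35.7/0.216 = 165.278
AUC_0→∞ (subcutaneous injection) = 950.125 + 165.278 = 1115.403 ng/mL·hr
F = (AUC_ev/D_ev)/(AUC_iv/D_iv) = (1115.403/500)/(654/250) = 2.230806/2.616 = 0.8528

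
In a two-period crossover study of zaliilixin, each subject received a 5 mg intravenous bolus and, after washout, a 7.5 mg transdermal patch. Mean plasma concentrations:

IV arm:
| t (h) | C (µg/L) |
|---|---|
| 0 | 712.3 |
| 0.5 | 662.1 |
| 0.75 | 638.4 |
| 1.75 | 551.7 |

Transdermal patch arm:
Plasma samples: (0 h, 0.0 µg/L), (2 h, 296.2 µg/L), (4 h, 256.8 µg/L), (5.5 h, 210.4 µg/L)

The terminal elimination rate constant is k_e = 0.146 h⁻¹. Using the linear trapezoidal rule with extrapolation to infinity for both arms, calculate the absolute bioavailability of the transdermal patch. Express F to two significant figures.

F = 0.36

Trapezoidal AUC_0→1.75 (IV):
  [0→0.5]: (712.3+662.1)/2 × 0.5 = 343.6
  [0.5→0.75]: (662.1+638.4)/2 × 0.25 = 162.5625
  [0.75→1.75]: (638.4+551.7)/2 × 1 = 595.05
  Sum = 1101.2125 µg/L·h
IV tail: 551.7/0.146 = 3778.767; AUC_iv,0→∞ = 1101.2125 + 3778.767 = 4879.9795 µg/L·h
Trapezoidal AUC_0→5.5 (transdermal patch):
  [0→2]: (0.0+296.2)/2 × 2 = 296.2
  [2→4]: (296.2+256.8)/2 × 2 = 553.0
  [4→5.5]: (256.8+210.4)/2 × 1.5 = 350.4
  Sum = 1199.6 µg/L·h
transdermal patch tail: 210.4/0.146 = 1441.096; AUC_ev,0→∞ = 1199.6 + 1441.096 = 2640.696 µg/L·h
F = (AUC_ev/D_ev)/(AUC_iv/D_iv) = (2640.696/7.5)/(4879.9795/5) = 352.0928/975.9959 = 0.3608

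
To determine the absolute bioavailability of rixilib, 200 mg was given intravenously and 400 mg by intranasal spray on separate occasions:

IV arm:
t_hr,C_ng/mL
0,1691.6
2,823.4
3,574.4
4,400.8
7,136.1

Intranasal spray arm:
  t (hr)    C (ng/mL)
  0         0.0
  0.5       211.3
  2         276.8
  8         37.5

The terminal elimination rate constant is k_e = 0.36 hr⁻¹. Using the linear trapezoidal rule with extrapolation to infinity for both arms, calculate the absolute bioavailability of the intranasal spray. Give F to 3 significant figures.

F = 0.150

Trapezoidal AUC_0→7 (IV):
  [0→2]: (1691.6+823.4)/2 × 2 = 2515.0
  [2→3]: (823.4+574.4)/2 × 1 = 698.9
  [3→4]: (574.4+400.8)/2 × 1 = 487.6
  [4→7]: (400.8+136.1)/2 × 3 = 805.35
  Sum = 4506.85 ng/mL·hr
IV tail: 136.1/0.36 = 378.056; AUC_iv,0→∞ = 4506.85 + 378.056 = 4884.906 ng/mL·hr
Trapezoidal AUC_0→8 (intranasal spray):
  [0→0.5]: (0.0+211.3)/2 × 0.5 = 52.825
  [0.5→2]: (211.3+276.8)/2 × 1.5 = 366.075
  [2→8]: (276.8+37.5)/2 × 6 = 942.9
  Sum = 1361.8 ng/mL·hr
intranasal spray tail: 37.5/0.36 = 104.167; AUC_ev,0→∞ = 1361.8 + 104.167 = 1465.967 ng/mL·hr
F = (AUC_ev/D_ev)/(AUC_iv/D_iv) = (1465.967/400)/(4884.906/200) = 3.6649175/24.42453 = 0.1501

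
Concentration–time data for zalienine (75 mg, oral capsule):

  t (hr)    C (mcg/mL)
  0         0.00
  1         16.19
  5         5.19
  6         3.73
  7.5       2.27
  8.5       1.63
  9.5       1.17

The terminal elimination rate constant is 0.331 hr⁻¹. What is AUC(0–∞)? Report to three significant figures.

AUC = 66.7 mcg/mL·hr

Trapezoidal AUC_0→9.5:
  [0→1]: (0.00+16.19)/2 × 1 = 8.095
  [1→5]: (16.19+5.19)/2 × 4 = 42.76
  [5→6]: (5.19+3.73)/2 × 1 = 4.46
  [6→7.5]: (3.73+2.27)/2 × 1.5 = 4.5
  [7.5→8.5]: (2.27+1.63)/2 × 1 = 1.95
  [8.5→9.5]: (1.63+1.17)/2 × 1 = 1.4
  Sum = 63.165 mcg/mL·hr
Extrapolated tail: C_last / k_e = 1.17 / 0.331 = 3.535
AUC_0→∞ = 63.165 + 3.535 = 66.7 mcg/mL·hr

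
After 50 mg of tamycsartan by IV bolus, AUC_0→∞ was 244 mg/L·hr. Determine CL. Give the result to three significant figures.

CL = 0.205 L/hr

CL = Dose_iv / AUC_0→∞
   = 50 / 244 = 0.204918 L/hr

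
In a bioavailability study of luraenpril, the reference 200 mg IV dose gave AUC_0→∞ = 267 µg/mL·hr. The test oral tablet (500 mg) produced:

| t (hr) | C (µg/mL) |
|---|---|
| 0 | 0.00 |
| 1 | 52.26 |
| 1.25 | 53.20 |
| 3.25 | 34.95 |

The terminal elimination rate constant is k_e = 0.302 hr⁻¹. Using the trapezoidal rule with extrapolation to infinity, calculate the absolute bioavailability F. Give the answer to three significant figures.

F = 0.364

Trapezoidal AUC_0→3.25 (oral tablet):
  [0→1]: (0.00+52.26)/2 × 1 = 26.13
  [1→1.25]: (52.26+53.20)/2 × 0.25 = 13.1825
  [1.25→3.25]: (53.20+34.95)/2 × 2 = 88.15
  Sum = 127.4625 µg/mL·hr
Tail: C_last/k_e = 34.95/0.302 = 115.728
AUC_0→∞ (oral tablet) = 127.4625 + 115.728 = 243.1905 µg/mL·hr
F = (AUC_ev/D_ev)/(AUC_iv/D_iv) = (243.1905/500)/(267/200) = 0.486381/1.335 = 0.3643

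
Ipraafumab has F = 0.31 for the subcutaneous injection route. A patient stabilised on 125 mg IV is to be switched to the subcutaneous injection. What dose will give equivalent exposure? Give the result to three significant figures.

For equal systemic exposure: F × D_ev = D_iv
D_ev = D_iv / F = 125 / 0.31 = 403.226 mg

D_subcutaneous = 403 mg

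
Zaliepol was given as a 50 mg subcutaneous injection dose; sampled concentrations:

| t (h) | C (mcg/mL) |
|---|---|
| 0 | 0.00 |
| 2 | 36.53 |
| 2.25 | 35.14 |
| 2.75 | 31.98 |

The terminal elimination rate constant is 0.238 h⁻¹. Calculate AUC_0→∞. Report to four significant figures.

AUC = 196.6 mcg/mL·h

Trapezoidal AUC_0→2.75:
  [0→2]: (0.00+36.53)/2 × 2 = 36.53
  [2→2.25]: (36.53+35.14)/2 × 0.25 = 8.95875
  [2.25→2.75]: (35.14+31.98)/2 × 0.5 = 16.78
  Sum = 62.26875 mcg/mL·h
Extrapolated tail: C_last / k_e = 31.98 / 0.238 = 134.370
AUC_0→∞ = 62.26875 + 134.370 = 196.63875 mcg/mL·h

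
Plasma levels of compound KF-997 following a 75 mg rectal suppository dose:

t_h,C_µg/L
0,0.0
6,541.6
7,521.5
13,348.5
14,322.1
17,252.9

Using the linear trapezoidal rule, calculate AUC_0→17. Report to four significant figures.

Trapezoidal AUC_0→17:
  [0→6]: (0.0+541.6)/2 × 6 = 1624.8
  [6→7]: (541.6+521.5)/2 × 1 = 531.55
  [7→13]: (521.5+348.5)/2 × 6 = 2610.0
  [13→14]: (348.5+322.1)/2 × 1 = 335.3
  [14→17]: (322.1+252.9)/2 × 3 = 862.5
  Sum = 5964.15 µg/L·h

AUC = 5964 µg/L·h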